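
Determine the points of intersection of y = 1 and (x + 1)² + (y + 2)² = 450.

From the line, y = 1. Substituting:
x² + 2x − 440 = 0
x = 20 or x = −22, giving (20, 1) and (−22, 1).

(−22, 1) and (20, 1)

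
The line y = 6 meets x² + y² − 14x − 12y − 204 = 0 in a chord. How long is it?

34

Express y = 6 and substitute into the circle:
x² − 14x − 240 = 0
x = 24 or x = −10, giving (24, 6) and (−10, 6).
Chord length = distance between (24, 6) and (−10, 6) = √1156 = 34.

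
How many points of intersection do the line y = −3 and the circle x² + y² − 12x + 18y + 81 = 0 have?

d² = (0·6 + 1·(−9) − (−3))² = 36; r² = 36.
Since d² = r², the line is tangent.

1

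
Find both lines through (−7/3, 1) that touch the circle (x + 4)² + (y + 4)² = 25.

A line y − (1) = m(x − (−7/3)) is tangent when its distance from (−4, −4) is 5:
[m·(−5/3) − (−5)]² = 25(m² + 1)
4m² + 3m = 0, so m = −3/4 or m = 0.
With m = −3/4: 3x + 4y = −3. With m = 0: y = 1.

3x + 4y = −3 and y = 1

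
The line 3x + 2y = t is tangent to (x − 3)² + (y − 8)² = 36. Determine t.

t = 25 ± 6√13

For a tangent, require d(centre, line) = r = 6.
|3·3 + 2·8 − t| / √13 = 6
|t − (25)| = 6√13.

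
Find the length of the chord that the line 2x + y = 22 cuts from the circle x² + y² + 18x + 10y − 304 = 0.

2√5

Centre (−9, −5), r² = 410. Perpendicular distance d from centre to line = |−45| / √5 = 45/√5.
Chord = 2√(r² − d²) = 2·√(5) = 2√5.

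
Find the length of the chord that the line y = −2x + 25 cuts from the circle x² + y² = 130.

Express y = −2x + 25 and substitute into the circle:
5x² − 100x + 495 = 0  ⟹  x² − 20x + 99 = 0
x = 11 or x = 9, giving (11, 3) and (9, 7).
|(11, 3) − (9, 7)| = √((2)² + (−4)²) = 2√5.

2√5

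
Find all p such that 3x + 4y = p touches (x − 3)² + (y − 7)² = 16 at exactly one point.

For a tangent, require d(centre, line) = r = 4.
|3·3 + 4·7 − p| / √25 = 4
|p − (37)| = 4·5, so p = 57 or p = 17.

p = 17 or p = 57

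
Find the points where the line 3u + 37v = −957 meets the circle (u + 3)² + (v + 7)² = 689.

(−23, −24) and (14, −27)

From the line, v = (−957 − 3u)/37. Substituting:
1378u² + 12402u − 443716 = 0  ⟹  u² + 9u − 322 = 0
u = 14 or u = −23, giving (14, −27) and (−23, −24).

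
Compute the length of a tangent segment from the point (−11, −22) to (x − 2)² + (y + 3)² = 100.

√430

With centre O = (2, −3), |OP|² = 530 and r² = 100.
Power of the point: PT² = |PO|² − r² = 430, so PT = √430.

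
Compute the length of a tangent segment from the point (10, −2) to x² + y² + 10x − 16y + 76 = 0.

2√78

With centre O = (−5, 8), |OP|² = 325 and r² = 13.
By the tangent–radius right angle, tangent length = √(|PO|² − r²) = √312 = 2√78.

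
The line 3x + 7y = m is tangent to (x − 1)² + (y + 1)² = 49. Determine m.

m = −4 ± 7√58

The line touches the circle iff its distance from (1, −1) is 7:
|3·1 + 7·(−1) − m| / √58 = 7
|m − (−4)| = 7√58.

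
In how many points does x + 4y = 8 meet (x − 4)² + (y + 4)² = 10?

0

Substituting the line into the circle gives 17x² − 176x + 672 = 0.
Δ = 30976 − 45696 = −14720.
No real roots: the line does not meet the circle.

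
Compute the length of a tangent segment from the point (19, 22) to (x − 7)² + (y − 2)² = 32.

With centre O = (7, 2), |OP|² = 544 and r² = 32.
By the tangent–radius right angle, tangent length = √(|PO|² − r²) = √512 = 16√2.

16√2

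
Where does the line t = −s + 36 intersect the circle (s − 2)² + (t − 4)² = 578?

(9, 27) and (25, 11)

Substitute t = −s + 36:
2s² − 68s + 450 = 0  ⟹  s² − 34s + 225 = 0
s = 25 or s = 9, giving (25, 11) and (9, 27).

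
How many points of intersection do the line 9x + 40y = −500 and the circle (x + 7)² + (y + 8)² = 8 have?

0

d² = (9·(−7) + 40·(−8) − (−500))²/1681 = 13689/1681; r² = 8.
Since d² > r², the line lies outside the circle.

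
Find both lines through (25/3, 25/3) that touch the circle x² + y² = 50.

7x − y = 50 and x − 7y = −50

A line y − (25/3) = m(x − (25/3)) is tangent when its distance from (0, 0) is 5√2:
(−25/3m − (−25/3))² = 50(m² + 1)
7m² − 50m + 7 = 0, so m = 7 or m = 1/7.
With m = 7: 7x − y = 50. With m = 1/7: x − 7y = −50.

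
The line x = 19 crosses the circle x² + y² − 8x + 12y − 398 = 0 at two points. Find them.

The line gives x = 19. Substituting into the circle:
y² + 12y − 189 = 0
y = 9 or y = −21, giving (19, 9) and (19, −21).

(19, −21) and (19, 9)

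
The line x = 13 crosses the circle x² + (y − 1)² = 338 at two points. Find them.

(13, −12) and (13, 14)

The line gives x = 13. Substituting into the circle:
y² − 2y − 168 = 0
y = 14 or y = −12, giving (13, 14) and (13, −12).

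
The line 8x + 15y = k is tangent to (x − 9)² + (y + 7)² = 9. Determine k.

k = −84 or k = 18

For a tangent, require d(centre, line) = r = 3.
|8·9 + 15·(−7) − k| / √289 = 3
|k − (−33)| = 3·17, so k = 18 or k = −84.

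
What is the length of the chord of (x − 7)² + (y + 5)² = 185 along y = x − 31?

From the line, y = x − 31. Substituting:
2x² − 66x + 540 = 0  ⟹  x² − 33x + 270 = 0
x = 18 or x = 15, giving (18, −13) and (15, −16).
|(18, −13) − (15, −16)| = √((3)² + (3)²) = 3√2.

3√2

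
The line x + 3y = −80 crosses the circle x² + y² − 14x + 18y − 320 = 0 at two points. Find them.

Express y = (−80 − x)/3 and substitute into the circle:
10x² − 20x − 800 = 0  ⟹  x² − 2x − 80 = 0
x = 10 or x = −8, giving (10, −30) and (−8, −24).

(−8, −24) and (10, −30)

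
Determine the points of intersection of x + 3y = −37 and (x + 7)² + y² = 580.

(−31, −2) and (11, −16)

Express y = (−37 − x)/3 and substitute into the circle:
10x² + 200x − 3410 = 0  ⟹  x² + 20x − 341 = 0
x = 11 or x = −31, giving (11, −16) and (−31, −2).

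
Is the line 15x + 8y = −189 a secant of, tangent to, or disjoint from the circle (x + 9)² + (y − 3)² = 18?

disjoint

d² = (15·(−9) + 8·3 − (−189))²/289 = 6084/289; r² = 18.
Since d² > r², the line lies outside the circle.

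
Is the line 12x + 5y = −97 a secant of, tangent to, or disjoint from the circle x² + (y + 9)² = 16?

d² = (12·0 + 5·(−9) − (−97))²/169 = 16; r² = 16.
Since d² = r², the line is tangent.

tangent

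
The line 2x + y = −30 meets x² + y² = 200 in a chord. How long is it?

Centre (0, 0), r² = 200. Perpendicular distance d from centre to line = |30| / √5 = 30/√5.
Chord = 2√(r² − d²) = 2·√(20) = 4√5.

4√5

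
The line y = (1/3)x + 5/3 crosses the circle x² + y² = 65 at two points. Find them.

(−8, −1) and (7, 4)

Substitute y = (5 + x)/3:
10x² + 10x − 560 = 0  ⟹  x² + x − 56 = 0
x = 7 or x = −8, giving (7, 4) and (−8, −1).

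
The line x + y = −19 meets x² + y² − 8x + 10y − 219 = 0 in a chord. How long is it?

14√2

The distance from (4, −5) to the line is 18/√2, and r² = 260.
Chord = 2√(r² − d²) = 2·√(98) = 14√2.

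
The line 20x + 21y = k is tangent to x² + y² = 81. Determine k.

k = −261 or k = 261

The line touches the circle iff its distance from (0, 0) is 9:
|20·0 + 21·0 − k| / √841 = 9
|k| = 9·29, so k = 261 or k = −261.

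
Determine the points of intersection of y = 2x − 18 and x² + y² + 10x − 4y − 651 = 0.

(−3, −24) and (17, 16)

Express y = 2x − 18 and substitute into the circle:
5x² − 70x − 255 = 0  ⟹  x² − 14x − 51 = 0
x = 17 or x = −3, giving (17, 16) and (−3, −24).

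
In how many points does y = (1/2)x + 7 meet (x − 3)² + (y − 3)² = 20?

0

Substituting the line into the circle gives 5x² − 8x + 20 = 0.
Discriminant = (−8)² − 4·5·(20) = −336 < 0.
No real roots: the line does not meet the circle.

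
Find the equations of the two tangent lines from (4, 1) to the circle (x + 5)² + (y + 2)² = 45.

A line y − (1) = m(x − (4)) is tangent when its distance from (−5, −2) is 3√5:
(−9m − (−3))² = 45(m² + 1)
2m² − 3m − 2 = 0, so m = −1/2 or m = 2.
Through (4, 1) these give x + 2y = 6 and 2x − y = 7.

x + 2y = 6 and 2x − y = 7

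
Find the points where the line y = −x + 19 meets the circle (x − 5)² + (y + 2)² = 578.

(−2, 21) and (28, −9)

From the line, y = −x + 19. Substituting:
2x² − 52x − 112 = 0  ⟹  x² − 26x − 56 = 0
x = 28 or x = −2, giving (28, −9) and (−2, 21).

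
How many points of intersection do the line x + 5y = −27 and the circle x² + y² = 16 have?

0

Substituting the line into the circle gives 26x² + 54x + 329 = 0.
Discriminant = (54)² − 4·26·(329) = −31300 < 0.
No real roots: the line does not meet the circle.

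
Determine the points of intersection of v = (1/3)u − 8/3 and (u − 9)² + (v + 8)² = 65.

(5, −1) and (8, 0)

Substitute v = (−8 + u)/3:
10u² − 130u + 400 = 0  ⟹  u² − 13u + 40 = 0
u = 8 or u = 5, giving (8, 0) and (5, −1).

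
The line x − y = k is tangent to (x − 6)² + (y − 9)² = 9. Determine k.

The line touches the circle iff its distance from (6, 9) is 3:
|1·6 − 1·9 − k| / √2 = 3
|k − (−3)| = 3√2.

k = −3 ± 3√2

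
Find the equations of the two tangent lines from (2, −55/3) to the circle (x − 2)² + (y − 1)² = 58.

7x + 3y = −41 and 7x − 3y = 69

A line y − (−55/3) = m(x − (2)) is tangent when its distance from (2, 1) is √58:
[m·(0) − (58/3)]² = 58(m² + 1)
9m² − 49 = 0, so m = −7/3 or m = 7/3.
With m = −7/3: 7x + 3y = −41. With m = 7/3: 7x − 3y = 69.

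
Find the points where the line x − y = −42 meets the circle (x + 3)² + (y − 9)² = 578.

(−26, 16) and (−10, 32)

From the line, y = x + 42. Substituting:
2x² + 72x + 520 = 0  ⟹  x² + 36x + 260 = 0
x = −10 or x = −26, giving (−10, 32) and (−26, 16).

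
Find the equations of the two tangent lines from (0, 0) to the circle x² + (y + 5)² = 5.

Let a tangent through (0, 0) have slope m. Its distance from (0, −5) must equal √5:
(0m − (−5))² = 5(m² + 1)
m² − 4 = 0, so m = 2 or m = −2.
Through (0, 0) these give 2x − y = 0 and 2x + y = 0.

2x − y = 0 and 2x + y = 0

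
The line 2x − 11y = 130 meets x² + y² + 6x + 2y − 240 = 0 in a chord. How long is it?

10√5

Express y = (−130 + 2x)/11 and substitute into the circle:
125x² + 250x − 15000 = 0  ⟹  x² + 2x − 120 = 0
x = 10 or x = −12, giving (10, −10) and (−12, −14).
Chord length = distance between (10, −10) and (−12, −14) = √500 = 10√5.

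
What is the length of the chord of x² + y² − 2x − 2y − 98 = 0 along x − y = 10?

The distance from (1, 1) to the line is 10/√2, and r² = 100.
Half the chord is √(r² − d²) = √(50), so the full chord is 10√2.

10√2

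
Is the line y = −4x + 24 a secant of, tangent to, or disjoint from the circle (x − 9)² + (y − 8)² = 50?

secant

Centre (9, 8), r² = 50. Distance² from centre to line = (20)²/17 = 400/17.
Since d² < r², the line cuts the circle twice.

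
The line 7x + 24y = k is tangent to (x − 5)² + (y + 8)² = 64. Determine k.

Tangency holds when the distance from the centre (5, −8) to the line equals the radius 8:
|7·5 + 24·(−8) − k| / √625 = 8
|k − (−157)| = 8·25, so k = 43 or k = −357.

k = −357 or k = 43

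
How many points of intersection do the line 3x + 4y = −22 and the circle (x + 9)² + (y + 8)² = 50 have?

0

d² = (3·(−9) + 4·(−8) − (−22))²/25 = 1369/25; r² = 50.
Since d² > r², the line lies outside the circle.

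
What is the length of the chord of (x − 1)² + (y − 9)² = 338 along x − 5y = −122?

The distance from (1, 9) to the line is 78/√26, and r² = 338.
Chord = 2√(r² − d²) = 2·√(104) = 4√26.

4√26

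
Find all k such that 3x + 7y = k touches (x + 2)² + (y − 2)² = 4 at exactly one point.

k = 8 ± 2√58

The line touches the circle iff its distance from (−2, 2) is 2:
|3·(−2) + 7·2 − k| / √58 = 2
|k − (8)| = 2√58.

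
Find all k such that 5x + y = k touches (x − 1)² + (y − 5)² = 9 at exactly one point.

For a tangent, require d(centre, line) = r = 3.
|5·1 + 1·5 − k| / √26 = 3
|k − (10)| = 3√26.

k = 10 ± 3√26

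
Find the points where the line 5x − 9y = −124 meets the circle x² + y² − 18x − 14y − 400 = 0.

(−14, 6) and (22, 26)

From the line, y = (124 + 5x)/9. Substituting:
106x² − 848x − 32648 = 0  ⟹  x² − 8x − 308 = 0
x = 22 or x = −14, giving (22, 26) and (−14, 6).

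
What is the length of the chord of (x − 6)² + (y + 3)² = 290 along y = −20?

2

Substitute y = −20:
x² − 12x + 35 = 0
x = 7 or x = 5, giving (7, −20) and (5, −20).
|(7, −20) − (5, −20)| = √((2)² + (0)²) = 2.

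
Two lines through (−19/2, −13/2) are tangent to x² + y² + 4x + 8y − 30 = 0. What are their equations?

x + y = −16 and 7x − y = −60

A line y − (−13/2) = m(x − (−19/2)) is tangent when its distance from (−2, −4) is 5√2:
(15/2m − (5/2))² = 50(m² + 1)
m² − 6m − 7 = 0, so m = −1 or m = 7.
With m = −1: x + y = −16. With m = 7: 7x − y = −60.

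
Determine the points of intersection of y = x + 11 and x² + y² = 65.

(−7, 4) and (−4, 7)

From the line, y = x + 11. Substituting:
2x² + 22x + 56 = 0  ⟹  x² + 11x + 28 = 0
x = −4 or x = −7, giving (−4, 7) and (−7, 4).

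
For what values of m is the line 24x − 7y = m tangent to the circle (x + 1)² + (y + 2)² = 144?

Tangency holds when the distance from the centre (−1, −2) to the line equals the radius 12:
|24·(−1) − 7·(−2) − m| / √625 = 12
|m − (−10)| = 12·25, so m = 290 or m = −310.

m = −310 or m = 290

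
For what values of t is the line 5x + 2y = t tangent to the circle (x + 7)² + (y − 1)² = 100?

t = −33 ± 10√29

Tangency holds when the distance from the centre (−7, 1) to the line equals the radius 10:
|5·(−7) + 2·1 − t| / √29 = 10
|t − (−33)| = 10√29.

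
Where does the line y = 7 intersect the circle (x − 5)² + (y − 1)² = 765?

From the line, y = 7. Substituting:
x² − 10x − 704 = 0
x = 32 or x = −22, giving (32, 7) and (−22, 7).

(−22, 7) and (32, 7)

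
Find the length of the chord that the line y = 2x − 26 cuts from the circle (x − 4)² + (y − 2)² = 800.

24√5

From the line, y = 2x − 26. Substituting:
5x² − 120x = 0  ⟹  x² − 24x = 0
x = 24 or x = 0, giving (24, 22) and (0, −26).
Chord length = distance between (24, 22) and (0, −26) = √2880 = 24√5.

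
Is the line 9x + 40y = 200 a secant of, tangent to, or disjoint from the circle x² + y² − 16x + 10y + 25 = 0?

Substituting the line into the circle gives 1681x² − 32800x + 160000 = 0.
Discriminant = (−32800)² − 4·1681·(160000) = 0.
A repeated root: the line is tangent.

tangent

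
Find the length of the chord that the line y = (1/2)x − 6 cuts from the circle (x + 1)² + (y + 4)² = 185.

12√5

Substitute y = (−12 + x)/2:
5x² − 720 = 0  ⟹  x² − 144 = 0
x = 12 or x = −12, giving (12, 0) and (−12, −12).
|(12, 0) − (−12, −12)| = √((24)² + (12)²) = 12√5.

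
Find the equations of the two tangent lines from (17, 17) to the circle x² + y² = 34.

Write the tangent as mx − y + (17 − m·(17)) = 0 and set its distance from the centre to √34:
[m·(−17) − (−17)]² = 34(m² + 1)
15m² − 34m + 15 = 0, so m = 3/5 or m = 5/3.
With m = 3/5: 3x − 5y = −34. With m = 5/3: 5x − 3y = 34.

3x − 5y = −34 and 5x − 3y = 34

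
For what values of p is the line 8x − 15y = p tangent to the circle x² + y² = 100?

Tangency holds when the distance from the centre (0, 0) to the line equals the radius 10:
|8·0 − 15·0 − p| / √289 = 10
|p| = 10·17, so p = 170 or p = −170.

p = −170 or p = 170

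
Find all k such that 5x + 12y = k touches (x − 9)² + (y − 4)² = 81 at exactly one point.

Tangency holds when the distance from the centre (9, 4) to the line equals the radius 9:
|5·9 + 12·4 − k| / √169 = 9
|k − (93)| = 9·13, so k = 210 or k = −24.

k = −24 or k = 210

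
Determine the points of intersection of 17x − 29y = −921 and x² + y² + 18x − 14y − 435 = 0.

(−32, 13) and (−3, 30)

From the line, y = (921 + 17x)/29. Substituting:
1130x² + 39550x + 108480 = 0  ⟹  x² + 35x + 96 = 0
x = −3 or x = −32, giving (−3, 30) and (−32, 13).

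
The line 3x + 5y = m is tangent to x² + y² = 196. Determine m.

m = ±14√34

For a tangent, require d(centre, line) = r = 14.
|3·0 + 5·0 − m| / √34 = 14
|m| = 14√34.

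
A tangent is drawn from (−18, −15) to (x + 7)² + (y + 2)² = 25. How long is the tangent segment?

Centre (−7, −2), r² = 25. |PO|² = (−11)² + (−13)² = 290.
Power of the point: PT² = |PO|² − r² = 265, so PT = √265.

√265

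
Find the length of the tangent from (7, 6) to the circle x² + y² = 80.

With centre O = (0, 0), |OP|² = 85 and r² = 80.
The tangent meets the radius at right angles, so tangent² = |PO|² − r² = 85 − 80 = 5.

√5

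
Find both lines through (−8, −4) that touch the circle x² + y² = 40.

3x − y = −20 and x + 3y = −20

A line y − (−4) = m(x − (−8)) is tangent when its distance from (0, 0) is 2√10:
[m·(8) − (4)]² = 40(m² + 1)
3m² − 8m − 3 = 0, so m = 3 or m = −1/3.
With m = 3: 3x − y = −20. With m = −1/3: x + 3y = −20.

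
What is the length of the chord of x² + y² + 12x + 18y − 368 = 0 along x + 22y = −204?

From the line, y = (−204 − x)/22. Substituting:
485x² + 5820x − 217280 = 0  ⟹  x² + 12x − 448 = 0
x = 16 or x = −28, giving (16, −10) and (−28, −8).
|(16, −10) − (−28, −8)| = √((44)² + (−2)²) = 2√485.

2√485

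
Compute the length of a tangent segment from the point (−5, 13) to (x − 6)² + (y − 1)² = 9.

Centre (6, 1), r² = 9. |PO|² = (−11)² + (12)² = 265.
The tangent meets the radius at right angles, so tangent² = |PO|² − r² = 265 − 9 = 256.

16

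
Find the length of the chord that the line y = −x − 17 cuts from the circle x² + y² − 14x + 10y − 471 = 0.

27√2

Substitute y = −x − 17:
2x² + 10x − 352 = 0  ⟹  x² + 5x − 176 = 0
x = 11 or x = −16, giving (11, −28) and (−16, −1).
|(11, −28) − (−16, −1)| = √((27)² + (−27)²) = 27√2.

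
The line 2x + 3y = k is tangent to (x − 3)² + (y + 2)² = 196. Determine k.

k = ±14√13

The line touches the circle iff its distance from (3, −2) is 14:
|2·3 + 3·(−2) − k| / √13 = 14
|k| = 14√13.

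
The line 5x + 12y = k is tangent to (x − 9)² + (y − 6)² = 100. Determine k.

Tangency holds when the distance from the centre (9, 6) to the line equals the radius 10:
|5·9 + 12·6 − k| / √169 = 10
|k − (117)| = 10·13, so k = 247 or k = −13.

k = −13 or k = 247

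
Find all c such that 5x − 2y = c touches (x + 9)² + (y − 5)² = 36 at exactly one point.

c = −55 ± 6√29

The line touches the circle iff its distance from (−9, 5) is 6:
|5·(−9) − 2·5 − c| / √29 = 6
|c − (−55)| = 6√29.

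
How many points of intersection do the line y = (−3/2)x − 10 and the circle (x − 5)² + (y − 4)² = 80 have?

0

d² = (3·5 + 2·4 − (−20))²/13 = 1849/13; r² = 80.
Since d² > r², the line lies outside the circle.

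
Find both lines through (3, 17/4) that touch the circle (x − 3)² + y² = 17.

x + 4y = 20 and x − 4y = −14

Write the tangent as mx − y + (17/4 − m·(3)) = 0 and set its distance from the centre to √17:
(0m − (−17/4))² = 17(m² + 1)
16m² − 1 = 0, so m = −1/4 or m = 1/4.
With m = −1/4: x + 4y = 20. With m = 1/4: x − 4y = −14.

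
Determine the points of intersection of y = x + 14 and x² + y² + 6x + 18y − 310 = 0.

(−23, −9) and (−3, 11)

Express y = x + 14 and substitute into the circle:
2x² + 52x + 138 = 0  ⟹  x² + 26x + 69 = 0
x = −3 or x = −23, giving (−3, 11) and (−23, −9).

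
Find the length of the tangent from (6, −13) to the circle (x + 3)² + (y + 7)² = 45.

6√2

The centre is (−3, −7) and r = 3√5. The square of the distance from P to the centre is 81 + 36 = 117.
Power of the point: PT² = |PO|² − r² = 72, so PT = 6√2.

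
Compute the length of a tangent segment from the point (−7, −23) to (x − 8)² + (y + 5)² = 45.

6√14

With centre O = (8, −5), |OP|² = 549 and r² = 45.
Power of the point: PT² = |PO|² − r² = 504, so PT = 6√14.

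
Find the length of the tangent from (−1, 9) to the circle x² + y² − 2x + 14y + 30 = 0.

With centre O = (1, −7), |OP|² = 260 and r² = 20.
The tangent meets the radius at right angles, so tangent² = |PO|² − r² = 260 − 20 = 240.

4√15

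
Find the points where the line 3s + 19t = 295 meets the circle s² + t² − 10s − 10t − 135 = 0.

(−3, 16) and (16, 13)

Express t = (295 − 3s)/19 and substitute into the circle:
370s² − 4810s − 17760 = 0  ⟹  s² − 13s − 48 = 0
s = 16 or s = −3, giving (16, 13) and (−3, 16).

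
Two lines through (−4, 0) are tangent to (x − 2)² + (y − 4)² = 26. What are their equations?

A line y − (0) = m(x − (−4)) is tangent when its distance from (2, 4) is √26:
(6m − (4))² = 26(m² + 1)
5m² − 24m − 5 = 0, so m = 5 or m = −1/5.
With m = 5: 5x − y = −20. With m = −1/5: x + 5y = −4.

5x − y = −20 and x + 5y = −4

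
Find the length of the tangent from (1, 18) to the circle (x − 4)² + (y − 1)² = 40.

√258

The centre is (4, 1) and r = 2√10. The square of the distance from P to the centre is 9 + 289 = 298.
The tangent meets the radius at right angles, so tangent² = |PO|² − r² = 298 − 40 = 258.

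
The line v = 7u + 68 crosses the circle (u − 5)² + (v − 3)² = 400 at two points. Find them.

Substitute v = 7u + 68:
50u² + 900u + 3850 = 0  ⟹  u² + 18u + 77 = 0
u = −7 or u = −11, giving (−7, 19) and (−11, −9).

(−11, −9) and (−7, 19)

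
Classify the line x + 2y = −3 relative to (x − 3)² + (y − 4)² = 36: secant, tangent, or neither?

Centre (3, 4), r² = 36. Distance² from centre to line = (14)²/5 = 196/5.
Since d² > r², the line lies outside the circle.

neither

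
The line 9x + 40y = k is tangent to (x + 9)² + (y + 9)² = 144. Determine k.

For a tangent, require d(centre, line) = r = 12.
|9·(−9) + 40·(−9) − k| / √1681 = 12
|k − (−441)| = 12·41, so k = 51 or k = −933.

k = −933 or k = 51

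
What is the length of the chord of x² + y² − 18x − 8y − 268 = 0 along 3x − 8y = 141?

Express y = (−141 + 3x)/8 and substitute into the circle:
73x² − 2190x + 11753 = 0  ⟹  x² − 30x + 161 = 0
x = 23 or x = 7, giving (23, −9) and (7, −15).
Chord length = distance between (23, −9) and (7, −15) = √292 = 2√73.

2√73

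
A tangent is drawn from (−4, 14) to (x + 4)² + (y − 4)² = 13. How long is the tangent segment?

√87

With centre O = (−4, 4), |OP|² = 100 and r² = 13.
The tangent meets the radius at right angles, so tangent² = |PO|² − r² = 100 − 13 = 87.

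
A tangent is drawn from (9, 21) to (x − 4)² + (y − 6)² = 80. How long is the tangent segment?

Centre (4, 6), r² = 80. |PO|² = (5)² + (15)² = 250.
Power of the point: PT² = |PO|² − r² = 170, so PT = √170.

√170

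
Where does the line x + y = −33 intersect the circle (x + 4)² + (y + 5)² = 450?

(−25, −8) and (−7, −26)

Substitute y = −x − 33:
2x² + 64x + 350 = 0  ⟹  x² + 32x + 175 = 0
x = −7 or x = −25, giving (−7, −26) and (−25, −8).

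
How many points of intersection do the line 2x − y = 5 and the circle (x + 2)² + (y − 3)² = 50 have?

Centre (−2, 3), r² = 50. Distance² from centre to line = (−12)²/5 = 144/5.
Since d² < r², the line cuts the circle twice.

2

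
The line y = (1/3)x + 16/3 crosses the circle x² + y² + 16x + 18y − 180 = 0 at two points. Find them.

Express y = (16 + x)/3 and substitute into the circle:
10x² + 230x − 500 = 0  ⟹  x² + 23x − 50 = 0
x = 2 or x = −25, giving (2, 6) and (−25, −3).

(−25, −3) and (2, 6)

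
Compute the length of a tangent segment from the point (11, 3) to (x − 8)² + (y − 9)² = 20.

Centre (8, 9), r² = 20. |PO|² = (3)² + (−6)² = 45.
By the tangent–radius right angle, tangent length = √(|PO|² − r²) = √25 = 5.

5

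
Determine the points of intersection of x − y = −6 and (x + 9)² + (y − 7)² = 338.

(−16, −10) and (8, 14)

Substitute y = x + 6:
2x² + 16x − 256 = 0  ⟹  x² + 8x − 128 = 0
x = 8 or x = −16, giving (8, 14) and (−16, −10).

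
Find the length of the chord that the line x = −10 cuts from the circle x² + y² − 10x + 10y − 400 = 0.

The line gives x = −10. Substituting into the circle:
y² + 10y − 200 = 0
y = 10 or y = −20, giving (−10, 10) and (−10, −20).
Chord length = distance between (−10, 10) and (−10, −20) = √900 = 30.

30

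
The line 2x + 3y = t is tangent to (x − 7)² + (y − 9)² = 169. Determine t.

t = 41 ± 13√13

The line touches the circle iff its distance from (7, 9) is 13:
|2·7 + 3·9 − t| / √13 = 13
|t − (41)| = 13√13.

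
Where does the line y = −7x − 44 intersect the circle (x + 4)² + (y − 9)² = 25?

From the line, y = −7x − 44. Substituting:
50x² + 750x + 2800 = 0  ⟹  x² + 15x + 56 = 0
x = −7 or x = −8, giving (−7, 5) and (−8, 12).

(−8, 12) and (−7, 5)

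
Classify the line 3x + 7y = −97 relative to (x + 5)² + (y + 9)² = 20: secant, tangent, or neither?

secant

d² = (3·(−5) + 7·(−9) − (−97))²/58 = 361/58; r² = 20.
Since d² < r², the line cuts the circle twice.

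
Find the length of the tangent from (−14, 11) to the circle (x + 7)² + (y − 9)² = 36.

√17

With centre O = (−7, 9), |OP|² = 53 and r² = 36.
By the tangent–radius right angle, tangent length = √(|PO|² − r²) = √17.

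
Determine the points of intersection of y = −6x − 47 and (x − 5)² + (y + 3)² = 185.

Express y = −6x − 47 and substitute into the circle:
37x² + 518x + 1776 = 0  ⟹  x² + 14x + 48 = 0
x = −6 or x = −8, giving (−6, −11) and (−8, 1).

(−8, 1) and (−6, −11)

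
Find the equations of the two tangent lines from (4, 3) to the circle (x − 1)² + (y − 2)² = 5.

Write the tangent as mx − y + (3 − m·(4)) = 0 and set its distance from the centre to √5:
[m·(−3) − (−1)]² = 5(m² + 1)
2m² − 3m − 2 = 0, so m = 2 or m = −1/2.
With m = 2: 2x − y = 5. With m = −1/2: x + 2y = 10.

2x − y = 5 and x + 2y = 10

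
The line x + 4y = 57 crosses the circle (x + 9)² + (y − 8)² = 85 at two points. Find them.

From the line, y = (57 − x)/4. Substituting:
17x² + 238x + 561 = 0  ⟹  x² + 14x + 33 = 0
x = −3 or x = −11, giving (−3, 15) and (−11, 17).

(−11, 17) and (−3, 15)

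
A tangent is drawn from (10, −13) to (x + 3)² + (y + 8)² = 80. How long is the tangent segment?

Centre (−3, −8), r² = 80. |PO|² = (13)² + (−5)² = 194.
Power of the point: PT² = |PO|² − r² = 114, so PT = √114.

√114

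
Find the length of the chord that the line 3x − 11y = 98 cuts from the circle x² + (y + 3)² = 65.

√130

Centre (0, −3), r² = 65. Perpendicular distance d from centre to line = |−65| / √130 = 65/√130.
Chord = 2√(r² − d²) = 2·√(65/2) = √130.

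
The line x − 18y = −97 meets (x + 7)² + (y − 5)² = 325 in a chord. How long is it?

10√13

Centre (−7, 5), r² = 325. Perpendicular distance d from centre to line = |0| / √325 = 0/√325.
Half the chord is √(r² − d²) = √(325), so the full chord is 10√13.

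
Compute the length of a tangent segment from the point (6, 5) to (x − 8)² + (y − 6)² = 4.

The centre is (8, 6) and r = 2. The square of the distance from P to the centre is 4 + 1 = 5.
The tangent meets the radius at right angles, so tangent² = |PO|² − r² = 5 − 4 = 1.

1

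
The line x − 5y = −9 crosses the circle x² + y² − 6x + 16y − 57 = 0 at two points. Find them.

(−4, 1) and (6, 3)

Substitute y = (9 + x)/5:
26x² − 52x − 624 = 0  ⟹  x² − 2x − 24 = 0
x = 6 or x = −4, giving (6, 3) and (−4, 1).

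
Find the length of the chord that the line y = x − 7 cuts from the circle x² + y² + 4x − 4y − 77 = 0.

7√2

Express y = x − 7 and substitute into the circle:
2x² − 14x = 0  ⟹  x² − 7x = 0
x = 7 or x = 0, giving (7, 0) and (0, −7).
|(7, 0) − (0, −7)| = √((7)² + (7)²) = 7√2.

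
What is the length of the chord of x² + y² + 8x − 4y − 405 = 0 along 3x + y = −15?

From the line, y = −3x − 15. Substituting:
10x² + 110x − 120 = 0  ⟹  x² + 11x − 12 = 0
x = 1 or x = −12, giving (1, −18) and (−12, 21).
Chord length = distance between (1, −18) and (−12, 21) = √1690 = 13√10.

13√10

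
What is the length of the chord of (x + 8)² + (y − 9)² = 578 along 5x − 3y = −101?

8√34

The distance from (−8, 9) to the line is 34/√34, and r² = 578.
Chord = 2√(r² − d²) = 2·√(544) = 8√34.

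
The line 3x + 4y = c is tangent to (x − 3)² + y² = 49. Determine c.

c = −26 or c = 44

The line touches the circle iff its distance from (3, 0) is 7:
|3·3 + 4·0 − c| / √25 = 7
|c − (9)| = 7·5, so c = 44 or c = −26.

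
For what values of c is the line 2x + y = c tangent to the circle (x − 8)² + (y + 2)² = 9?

c = 14 ± 3√5

The line touches the circle iff its distance from (8, −2) is 3:
|2·8 + 1·(−2) − c| / √5 = 3
|c − (14)| = 3√5.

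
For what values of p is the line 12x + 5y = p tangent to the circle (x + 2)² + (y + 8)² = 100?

The line touches the circle iff its distance from (−2, −8) is 10:
|12·(−2) + 5·(−8) − p| / √169 = 10
|p − (−64)| = 10·13, so p = 66 or p = −194.

p = −194 or p = 66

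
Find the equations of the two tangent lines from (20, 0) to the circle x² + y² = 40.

Write the tangent as mx − y + (0 − m·(20)) = 0 and set its distance from the centre to 2√10:
[m·(−20) − (0)]² = 40(m² + 1)
9m² − 1 = 0, so m = −1/3 or m = 1/3.
With m = −1/3: x + 3y = 20. With m = 1/3: x − 3y = 20.

x + 3y = 20 and x − 3y = 20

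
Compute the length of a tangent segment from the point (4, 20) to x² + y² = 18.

√398

Centre (0, 0), r² = 18. |PO|² = (4)² + (20)² = 416.
By the tangent–radius right angle, tangent length = √(|PO|² − r²) = √398.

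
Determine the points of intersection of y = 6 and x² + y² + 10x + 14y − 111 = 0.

Express y = 6 and substitute into the circle:
x² + 10x + 9 = 0
x = −1 or x = −9, giving (−1, 6) and (−9, 6).

(−9, 6) and (−1, 6)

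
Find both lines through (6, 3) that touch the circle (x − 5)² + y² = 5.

Write the tangent as mx − y + (3 − m·(6)) = 0 and set its distance from the centre to √5:
[m·(−1) − (−3)]² = 5(m² + 1)
2m² + 3m − 2 = 0, so m = 1/2 or m = −2.
With m = 1/2: x − 2y = 0. With m = −2: 2x + y = 15.

x − 2y = 0 and 2x + y = 15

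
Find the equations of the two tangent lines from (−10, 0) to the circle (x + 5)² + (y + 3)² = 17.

Write the tangent as mx − y + (0 − m·(−10)) = 0 and set its distance from the centre to √17:
[m·(5) − (−3)]² = 17(m² + 1)
4m² + 15m − 4 = 0, so m = 1/4 or m = −4.
Through (−10, 0) these give x − 4y = −10 and 4x + y = −40.

x − 4y = −10 and 4x + y = −40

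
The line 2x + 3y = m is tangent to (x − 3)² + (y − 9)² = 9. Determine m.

For a tangent, require d(centre, line) = r = 3.
|2·3 + 3·9 − m| / √13 = 3
|m − (33)| = 3√13.

m = 33 ± 3√13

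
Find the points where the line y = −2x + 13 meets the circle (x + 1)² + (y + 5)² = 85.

(6, 1) and (8, −3)

From the line, y = −2x + 13. Substituting:
5x² − 70x + 240 = 0  ⟹  x² − 14x + 48 = 0
x = 8 or x = 6, giving (8, −3) and (6, 1).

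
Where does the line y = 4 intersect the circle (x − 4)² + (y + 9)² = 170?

Express y = 4 and substitute into the circle:
x² − 8x + 15 = 0
x = 5 or x = 3, giving (5, 4) and (3, 4).

(3, 4) and (5, 4)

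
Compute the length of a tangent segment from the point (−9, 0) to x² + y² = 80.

1

With centre O = (0, 0), |OP|² = 81 and r² = 80.
Power of the point: PT² = |PO|² − r² = 1, so PT = 1.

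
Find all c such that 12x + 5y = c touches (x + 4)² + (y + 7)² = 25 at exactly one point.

c = −148 or c = −18

For a tangent, require d(centre, line) = r = 5.
|12·(−4) + 5·(−7) − c| / √169 = 5
|c − (−83)| = 5·13, so c = −18 or c = −148.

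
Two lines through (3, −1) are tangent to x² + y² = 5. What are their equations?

Let a tangent through (3, −1) have slope m. Its distance from (0, 0) must equal √5:
[m·(−3) − (1)]² = 5(m² + 1)
2m² + 3m − 2 = 0, so m = −2 or m = 1/2.
With m = −2: 2x + y = 5. With m = 1/2: x − 2y = 5.

2x + y = 5 and x − 2y = 5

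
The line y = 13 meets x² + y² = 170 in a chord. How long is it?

Express y = 13 and substitute into the circle:
x² − 1 = 0
x = 1 or x = −1, giving (1, 13) and (−1, 13).
Chord length = distance between (1, 13) and (−1, 13) = √4 = 2.

2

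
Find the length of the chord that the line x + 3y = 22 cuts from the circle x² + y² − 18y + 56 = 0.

Centre (0, 9), r² = 25. Perpendicular distance d from centre to line = |5| / √10 = 5/√10.
Half the chord is √(r² − d²) = √(45/2), so the full chord is 3√10.

3√10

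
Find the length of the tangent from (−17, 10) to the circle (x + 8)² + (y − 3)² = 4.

3√14

With centre O = (−8, 3), |OP|² = 130 and r² = 4.
By the tangent–radius right angle, tangent length = √(|PO|² − r²) = √126 = 3√14.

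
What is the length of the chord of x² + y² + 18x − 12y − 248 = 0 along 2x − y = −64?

6√5

The distance from (−9, 6) to the line is 40/√5, and r² = 365.
Half the chord is √(r² − d²) = √(45), so the full chord is 6√5.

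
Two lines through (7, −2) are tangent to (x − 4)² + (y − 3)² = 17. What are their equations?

4x − y = 30 and x + 4y = −1

A line y − (−2) = m(x − (7)) is tangent when its distance from (4, 3) is √17:
[m·(−3) − (5)]² = 17(m² + 1)
4m² − 15m − 4 = 0, so m = 4 or m = −1/4.
With m = 4: 4x − y = 30. With m = −1/4: x + 4y = −1.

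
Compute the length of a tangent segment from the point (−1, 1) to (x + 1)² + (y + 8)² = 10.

√71

Centre (−1, −8), r² = 10. |PO|² = (0)² + (9)² = 81.
The tangent meets the radius at right angles, so tangent² = |PO|² − r² = 81 − 10 = 71.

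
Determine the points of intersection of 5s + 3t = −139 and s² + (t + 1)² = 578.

Express t = (−139 − 5s)/3 and substitute into the circle:
34s² + 1360s + 13294 = 0  ⟹  s² + 40s + 391 = 0
s = −17 or s = −23, giving (−17, −18) and (−23, −8).

(−23, −8) and (−17, −18)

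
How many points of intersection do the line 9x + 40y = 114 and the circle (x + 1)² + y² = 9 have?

d² = (9·(−1) + 40·0 − (114))²/1681 = 9; r² = 9.
Since d² = r², the line is tangent.

1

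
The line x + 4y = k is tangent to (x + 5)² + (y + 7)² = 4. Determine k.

For a tangent, require d(centre, line) = r = 2.
|1·(−5) + 4·(−7) − k| / √17 = 2
|k − (−33)| = 2√17.

k = −33 ± 2√17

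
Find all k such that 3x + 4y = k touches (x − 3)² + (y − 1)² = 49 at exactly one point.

k = −22 or k = 48

Tangency holds when the distance from the centre (3, 1) to the line equals the radius 7:
|3·3 + 4·1 − k| / √25 = 7
|k − (13)| = 7·5, so k = 48 or k = −22.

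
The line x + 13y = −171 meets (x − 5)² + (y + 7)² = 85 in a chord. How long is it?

From the line, y = (−171 − x)/13. Substituting:
170x² − 1530x − 3740 = 0  ⟹  x² − 9x − 22 = 0
x = 11 or x = −2, giving (11, −14) and (−2, −13).
|(11, −14) − (−2, −13)| = √((13)² + (−1)²) = √170.

√170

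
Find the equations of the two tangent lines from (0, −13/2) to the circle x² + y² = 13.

Write the tangent as mx − y + (−13/2 − m·(0)) = 0 and set its distance from the centre to √13:
(0m − (13/2))² = 13(m² + 1)
4m² − 9 = 0, so m = 3/2 or m = −3/2.
With m = 3/2: 3x − 2y = 13. With m = −3/2: 3x + 2y = −13.

3x − 2y = 13 and 3x + 2y = −13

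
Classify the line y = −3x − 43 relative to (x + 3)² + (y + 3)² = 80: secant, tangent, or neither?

Substituting the line into the circle gives 10x² + 246x + 1529 = 0.
Discriminant = (246)² − 4·10·(1529) = −644 < 0.
No real roots: the line does not meet the circle.

neither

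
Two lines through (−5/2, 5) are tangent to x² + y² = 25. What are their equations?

4x − 3y = −25 and y = 5

A line y − (5) = m(x − (−5/2)) is tangent when its distance from (0, 0) is 5:
(5/2m − (−5))² = 25(m² + 1)
3m² − 4m = 0, so m = 4/3 or m = 0.
With m = 4/3: 4x − 3y = −25. With m = 0: y = 5.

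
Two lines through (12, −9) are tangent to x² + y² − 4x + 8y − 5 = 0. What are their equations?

4x + 3y = 21 and y = −9

Write the tangent as mx − y + (−9 − m·(12)) = 0 and set its distance from the centre to 5:
(−10m − (5))² = 25(m² + 1)
3m² + 4m = 0, so m = −4/3 or m = 0.
With m = −4/3: 4x + 3y = 21. With m = 0: y = −9.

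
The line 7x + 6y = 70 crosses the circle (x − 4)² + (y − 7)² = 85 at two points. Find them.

(−2, 14) and (10, 0)

Express y = (70 − 7x)/6 and substitute into the circle:
85x² − 680x − 1700 = 0  ⟹  x² − 8x − 20 = 0
x = 10 or x = −2, giving (10, 0) and (−2, 14).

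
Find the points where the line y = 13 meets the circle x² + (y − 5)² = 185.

(−11, 13) and (11, 13)

Express y = 13 and substitute into the circle:
x² − 121 = 0
x = 11 or x = −11, giving (11, 13) and (−11, 13).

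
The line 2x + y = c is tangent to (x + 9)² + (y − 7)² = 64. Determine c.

The line touches the circle iff its distance from (−9, 7) is 8:
|2·(−9) + 1·7 − c| / √5 = 8
|c − (−11)| = 8√5.

c = −11 ± 8√5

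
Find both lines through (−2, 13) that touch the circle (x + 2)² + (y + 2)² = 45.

2x + y = 9 and 2x − y = −17

A line y − (13) = m(x − (−2)) is tangent when its distance from (−2, −2) is 3√5:
(0m − (−15))² = 45(m² + 1)
m² − 4 = 0, so m = −2 or m = 2.
Through (−2, 13) these give 2x + y = 9 and 2x − y = −17.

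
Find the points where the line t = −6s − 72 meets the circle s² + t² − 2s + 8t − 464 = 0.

From the line, t = −6s − 72. Substituting:
37s² + 814s + 4144 = 0  ⟹  s² + 22s + 112 = 0
s = −8 or s = −14, giving (−8, −24) and (−14, 12).

(−14, 12) and (−8, −24)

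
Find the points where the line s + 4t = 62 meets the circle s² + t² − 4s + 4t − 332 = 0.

(−2, 16) and (14, 12)

Express t = (62 − s)/4 and substitute into the circle:
17s² − 204s − 476 = 0  ⟹  s² − 12s − 28 = 0
s = 14 or s = −2, giving (14, 12) and (−2, 16).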